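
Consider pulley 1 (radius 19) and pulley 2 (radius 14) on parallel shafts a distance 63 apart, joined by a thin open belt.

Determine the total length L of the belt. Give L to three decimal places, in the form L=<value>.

open belt: β = asin((r2−r1)/C) = asin(-5/63) = -4.5521°
wrap1 = π − 2β = 189.1041°
wrap2 = π + 2β = 170.8959°
tangent length = C·cosβ = 62.8013
L = r1·wrap1 + r2·wrap2 + 2·C·cosβ = 19·3.3005 + 14·2.9827 + 2·62.8013 = 230.0696

L=230.070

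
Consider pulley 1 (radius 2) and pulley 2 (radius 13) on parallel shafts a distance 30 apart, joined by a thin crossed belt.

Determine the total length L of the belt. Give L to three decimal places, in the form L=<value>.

L=114.793

crossed belt: β = asin((r1+r2)/C) = asin(15/30) = 30.0000°
wrap1 = wrap2 = π + 2β = 240.0000°
tangent length = C·cosβ = 25.9808
L = (r1+r2)·wrap + 2·C·cosβ = 15·4.1888 + 2·25.9808 = 114.7934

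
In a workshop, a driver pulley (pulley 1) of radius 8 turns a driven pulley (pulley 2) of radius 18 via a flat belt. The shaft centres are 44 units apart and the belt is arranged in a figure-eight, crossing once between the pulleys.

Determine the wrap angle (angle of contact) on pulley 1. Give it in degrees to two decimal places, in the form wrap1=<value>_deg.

crossed belt: β = asin((r1+r2)/C) = asin(26/44) = 36.2215°
wrap1 = wrap2 = π + 2β = 252.4431°

wrap1=252.44_deg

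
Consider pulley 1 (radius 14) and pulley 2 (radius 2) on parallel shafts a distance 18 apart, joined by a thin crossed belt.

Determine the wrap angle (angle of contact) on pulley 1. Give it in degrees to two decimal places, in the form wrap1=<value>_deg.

crossed belt: β = asin((r1+r2)/C) = asin(16/18) = 62.7340°
wrap1 = wrap2 = π + 2β = 305.4679°

wrap1=305.47_deg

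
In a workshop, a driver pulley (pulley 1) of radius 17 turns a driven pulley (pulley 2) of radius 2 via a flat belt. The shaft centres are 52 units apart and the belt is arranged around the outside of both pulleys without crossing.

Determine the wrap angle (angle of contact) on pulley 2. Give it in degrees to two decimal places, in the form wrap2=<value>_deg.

wrap2=146.47_deg

open belt: β = asin((r2−r1)/C) = asin(-15/52) = -16.7659°
wrap1 = π − 2β = 213.5317°
wrap2 = π + 2β = 146.4683°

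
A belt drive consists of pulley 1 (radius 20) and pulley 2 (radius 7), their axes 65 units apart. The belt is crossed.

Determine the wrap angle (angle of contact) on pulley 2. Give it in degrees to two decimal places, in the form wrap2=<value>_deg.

crossed belt: β = asin((r1+r2)/C) = asin(27/65) = 24.5435°
wrap1 = wrap2 = π + 2β = 229.0871°

wrap2=229.09_deg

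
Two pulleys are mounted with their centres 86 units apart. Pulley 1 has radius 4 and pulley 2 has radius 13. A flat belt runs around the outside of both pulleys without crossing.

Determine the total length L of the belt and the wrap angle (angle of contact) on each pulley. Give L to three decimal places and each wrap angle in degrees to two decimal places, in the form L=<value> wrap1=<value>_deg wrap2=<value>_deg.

open belt: β = asin((r2−r1)/C) = asin(9/86) = 6.0071°
wrap1 = π − 2β = 167.9859°
wrap2 = π + 2β = 192.0141°
tangent length = C·cosβ = 85.5278
L = r1·wrap1 + r2·wrap2 + 2·C·cosβ = 4·2.9319 + 13·3.3513 + 2·85.5278 = 226.3498

L=226.350 wrap1=167.99_deg wrap2=192.01_deg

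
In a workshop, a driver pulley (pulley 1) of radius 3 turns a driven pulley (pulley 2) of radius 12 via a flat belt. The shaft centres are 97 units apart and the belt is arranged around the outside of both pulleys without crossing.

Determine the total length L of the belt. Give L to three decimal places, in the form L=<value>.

open belt: β = asin((r2−r1)/C) = asin(9/97) = 5.3238°
wrap1 = π − 2β = 169.3525°
wrap2 = π + 2β = 190.6475°
tangent length = C·cosβ = 96.5816
L = r1·wrap1 + r2·wrap2 + 2·C·cosβ = 3·2.9558 + 12·3.3274 + 2·96.5816 = 241.9595

L=241.960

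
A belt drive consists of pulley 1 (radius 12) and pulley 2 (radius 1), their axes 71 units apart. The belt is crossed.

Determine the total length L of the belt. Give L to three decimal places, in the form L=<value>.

L=185.228

crossed belt: β = asin((r1+r2)/C) = asin(13/71) = 10.5503°
wrap1 = wrap2 = π + 2β = 201.1006°
tangent length = C·cosβ = 69.7997
L = (r1+r2)·wrap + 2·C·cosβ = 13·3.5099 + 2·69.7997 = 185.2277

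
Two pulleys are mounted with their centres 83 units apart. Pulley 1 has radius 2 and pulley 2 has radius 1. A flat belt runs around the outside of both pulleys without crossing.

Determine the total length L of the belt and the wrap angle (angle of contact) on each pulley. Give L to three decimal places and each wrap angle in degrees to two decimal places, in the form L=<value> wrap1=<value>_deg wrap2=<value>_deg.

L=175.437 wrap1=181.38_deg wrap2=178.62_deg

open belt: β = asin((r2−r1)/C) = asin(-1/83) = -0.6903°
wrap1 = π − 2β = 181.3807°
wrap2 = π + 2β = 178.6193°
tangent length = C·cosβ = 82.9940
L = r1·wrap1 + r2·wrap2 + 2·C·cosβ = 2·3.1657 + 1·3.1175 + 2·82.9940 = 175.4368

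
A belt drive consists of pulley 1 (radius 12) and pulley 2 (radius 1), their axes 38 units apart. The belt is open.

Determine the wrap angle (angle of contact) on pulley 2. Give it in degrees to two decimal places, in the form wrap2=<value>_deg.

open belt: β = asin((r2−r1)/C) = asin(-11/38) = -16.8264°
wrap1 = π − 2β = 213.6529°
wrap2 = π + 2β = 146.3471°

wrap2=146.35_deg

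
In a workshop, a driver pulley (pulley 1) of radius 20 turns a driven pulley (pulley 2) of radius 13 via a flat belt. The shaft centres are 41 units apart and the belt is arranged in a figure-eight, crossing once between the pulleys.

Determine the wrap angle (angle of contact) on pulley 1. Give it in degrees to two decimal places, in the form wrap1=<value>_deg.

wrap1=287.20_deg

crossed belt: β = asin((r1+r2)/C) = asin(33/41) = 53.5985°
wrap1 = wrap2 = π + 2β = 287.1970°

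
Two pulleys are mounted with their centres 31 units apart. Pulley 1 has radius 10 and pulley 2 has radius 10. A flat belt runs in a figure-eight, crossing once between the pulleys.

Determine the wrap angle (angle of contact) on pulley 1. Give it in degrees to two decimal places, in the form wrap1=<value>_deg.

crossed belt: β = asin((r1+r2)/C) = asin(20/31) = 40.1778°
wrap1 = wrap2 = π + 2β = 260.3555°

wrap1=260.36_deg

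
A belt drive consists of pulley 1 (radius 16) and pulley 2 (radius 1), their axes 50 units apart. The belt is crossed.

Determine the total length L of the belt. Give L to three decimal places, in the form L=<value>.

L=159.245

crossed belt: β = asin((r1+r2)/C) = asin(17/50) = 19.8769°
wrap1 = wrap2 = π + 2β = 219.7537°
tangent length = C·cosβ = 47.0213
L = (r1+r2)·wrap + 2·C·cosβ = 17·3.8354 + 2·47.0213 = 159.2448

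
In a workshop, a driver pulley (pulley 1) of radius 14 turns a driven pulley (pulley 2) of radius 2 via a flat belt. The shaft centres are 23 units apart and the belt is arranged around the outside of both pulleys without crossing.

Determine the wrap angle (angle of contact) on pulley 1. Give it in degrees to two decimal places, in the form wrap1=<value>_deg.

open belt: β = asin((r2−r1)/C) = asin(-12/23) = -31.4490°
wrap1 = π − 2β = 242.8980°
wrap2 = π + 2β = 117.1020°

wrap1=242.90_deg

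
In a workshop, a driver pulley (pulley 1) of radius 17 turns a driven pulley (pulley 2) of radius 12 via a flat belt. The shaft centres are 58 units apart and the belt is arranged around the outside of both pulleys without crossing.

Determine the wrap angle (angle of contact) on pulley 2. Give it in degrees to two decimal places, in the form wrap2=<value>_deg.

wrap2=170.11_deg

open belt: β = asin((r2−r1)/C) = asin(-5/58) = -4.9454°
wrap1 = π − 2β = 189.8909°
wrap2 = π + 2β = 170.1091°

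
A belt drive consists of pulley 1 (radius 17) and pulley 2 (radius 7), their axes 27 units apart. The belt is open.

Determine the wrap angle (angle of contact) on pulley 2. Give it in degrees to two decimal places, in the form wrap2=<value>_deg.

open belt: β = asin((r2−r1)/C) = asin(-10/27) = -21.7385°
wrap1 = π − 2β = 223.4769°
wrap2 = π + 2β = 136.5231°

wrap2=136.52_deg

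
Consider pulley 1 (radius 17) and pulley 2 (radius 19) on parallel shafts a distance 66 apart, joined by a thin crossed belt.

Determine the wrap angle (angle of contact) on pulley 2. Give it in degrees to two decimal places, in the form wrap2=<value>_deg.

wrap2=246.11_deg

crossed belt: β = asin((r1+r2)/C) = asin(36/66) = 33.0557°
wrap1 = wrap2 = π + 2β = 246.1115°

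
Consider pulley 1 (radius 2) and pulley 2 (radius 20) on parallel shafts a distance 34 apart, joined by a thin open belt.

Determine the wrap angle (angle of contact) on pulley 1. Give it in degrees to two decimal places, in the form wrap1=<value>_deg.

open belt: β = asin((r2−r1)/C) = asin(18/34) = 31.9657°
wrap1 = π − 2β = 116.0686°
wrap2 = π + 2β = 243.9314°

wrap1=116.07_deg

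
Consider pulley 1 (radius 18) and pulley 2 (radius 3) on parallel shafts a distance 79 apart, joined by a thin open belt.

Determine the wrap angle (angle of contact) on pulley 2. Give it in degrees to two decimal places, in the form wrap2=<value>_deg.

wrap2=158.11_deg

open belt: β = asin((r2−r1)/C) = asin(-15/79) = -10.9454°
wrap1 = π − 2β = 201.8908°
wrap2 = π + 2β = 158.1092°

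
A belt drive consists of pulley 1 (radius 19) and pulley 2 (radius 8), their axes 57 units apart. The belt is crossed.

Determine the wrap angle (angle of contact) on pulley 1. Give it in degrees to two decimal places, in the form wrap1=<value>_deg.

crossed belt: β = asin((r1+r2)/C) = asin(27/57) = 28.2737°
wrap1 = wrap2 = π + 2β = 236.5474°

wrap1=236.55_deg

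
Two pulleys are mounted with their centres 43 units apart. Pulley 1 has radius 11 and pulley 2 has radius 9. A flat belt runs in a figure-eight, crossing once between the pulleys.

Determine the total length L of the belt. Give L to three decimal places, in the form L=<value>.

L=158.314

crossed belt: β = asin((r1+r2)/C) = asin(20/43) = 27.7177°
wrap1 = wrap2 = π + 2β = 235.4355°
tangent length = C·cosβ = 38.0657
L = (r1+r2)·wrap + 2·C·cosβ = 20·4.1091 + 2·38.0657 = 158.3140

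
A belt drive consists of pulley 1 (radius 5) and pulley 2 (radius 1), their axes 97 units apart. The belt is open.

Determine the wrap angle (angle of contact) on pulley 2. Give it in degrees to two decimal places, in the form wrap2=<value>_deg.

open belt: β = asin((r2−r1)/C) = asin(-4/97) = -2.3634°
wrap1 = π − 2β = 184.7268°
wrap2 = π + 2β = 175.2732°

wrap2=175.27_deg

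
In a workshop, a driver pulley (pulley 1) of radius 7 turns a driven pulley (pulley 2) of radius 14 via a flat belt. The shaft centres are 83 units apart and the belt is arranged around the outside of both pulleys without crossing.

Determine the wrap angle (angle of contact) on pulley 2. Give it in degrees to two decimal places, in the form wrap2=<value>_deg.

wrap2=189.68_deg

open belt: β = asin((r2−r1)/C) = asin(7/83) = 4.8379°
wrap1 = π − 2β = 170.3242°
wrap2 = π + 2β = 189.6758°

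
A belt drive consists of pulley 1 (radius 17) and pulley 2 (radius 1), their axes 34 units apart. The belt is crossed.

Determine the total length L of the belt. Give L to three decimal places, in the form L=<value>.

L=134.322

crossed belt: β = asin((r1+r2)/C) = asin(18/34) = 31.9657°
wrap1 = wrap2 = π + 2β = 243.9314°
tangent length = C·cosβ = 28.8444
L = (r1+r2)·wrap + 2·C·cosβ = 18·4.2574 + 2·28.8444 = 134.3221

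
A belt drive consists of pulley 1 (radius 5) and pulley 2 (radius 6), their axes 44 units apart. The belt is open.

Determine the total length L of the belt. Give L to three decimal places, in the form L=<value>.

L=122.580

open belt: β = asin((r2−r1)/C) = asin(1/44) = 1.3023°
wrap1 = π − 2β = 177.3954°
wrap2 = π + 2β = 182.6046°
tangent length = C·cosβ = 43.9886
L = r1·wrap1 + r2·wrap2 + 2·C·cosβ = 5·3.0961 + 6·3.1871 + 2·43.9886 = 122.5802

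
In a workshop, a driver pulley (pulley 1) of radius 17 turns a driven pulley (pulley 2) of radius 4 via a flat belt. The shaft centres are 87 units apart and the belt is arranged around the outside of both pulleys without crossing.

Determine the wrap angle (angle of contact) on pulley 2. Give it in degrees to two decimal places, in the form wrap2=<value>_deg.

open belt: β = asin((r2−r1)/C) = asin(-13/87) = -8.5936°
wrap1 = π − 2β = 197.1872°
wrap2 = π + 2β = 162.8128°

wrap2=162.81_deg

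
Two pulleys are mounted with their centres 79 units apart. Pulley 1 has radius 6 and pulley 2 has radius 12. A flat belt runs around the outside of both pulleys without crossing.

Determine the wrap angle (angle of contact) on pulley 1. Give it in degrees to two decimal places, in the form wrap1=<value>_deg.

open belt: β = asin((r2−r1)/C) = asin(6/79) = 4.3558°
wrap1 = π − 2β = 171.2885°
wrap2 = π + 2β = 188.7115°

wrap1=171.29_deg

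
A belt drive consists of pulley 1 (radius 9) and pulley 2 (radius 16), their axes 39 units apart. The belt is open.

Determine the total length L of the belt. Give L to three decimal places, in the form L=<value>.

open belt: β = asin((r2−r1)/C) = asin(7/39) = 10.3399°
wrap1 = π − 2β = 159.3202°
wrap2 = π + 2β = 200.6798°
tangent length = C·cosβ = 38.3667
L = r1·wrap1 + r2·wrap2 + 2·C·cosβ = 9·2.7807 + 16·3.5025 + 2·38.3667 = 157.7996

L=157.800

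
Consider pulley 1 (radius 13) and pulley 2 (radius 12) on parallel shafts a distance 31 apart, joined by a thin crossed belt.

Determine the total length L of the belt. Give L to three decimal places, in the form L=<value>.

crossed belt: β = asin((r1+r2)/C) = asin(25/31) = 53.7507°
wrap1 = wrap2 = π + 2β = 287.5014°
tangent length = C·cosβ = 18.3303
L = (r1+r2)·wrap + 2·C·cosβ = 25·5.0178 + 2·18.3303 = 162.1067

L=162.107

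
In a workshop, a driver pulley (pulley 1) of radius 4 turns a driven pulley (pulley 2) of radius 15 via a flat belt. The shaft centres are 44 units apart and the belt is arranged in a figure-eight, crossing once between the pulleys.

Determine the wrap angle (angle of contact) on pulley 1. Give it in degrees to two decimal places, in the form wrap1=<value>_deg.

crossed belt: β = asin((r1+r2)/C) = asin(19/44) = 25.5830°
wrap1 = wrap2 = π + 2β = 231.1660°

wrap1=231.17_deg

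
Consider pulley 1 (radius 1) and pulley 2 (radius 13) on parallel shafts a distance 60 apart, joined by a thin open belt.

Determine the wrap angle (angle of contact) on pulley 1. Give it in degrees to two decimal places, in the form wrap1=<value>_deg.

wrap1=156.93_deg

open belt: β = asin((r2−r1)/C) = asin(12/60) = 11.5370°
wrap1 = π − 2β = 156.9261°
wrap2 = π + 2β = 203.0739°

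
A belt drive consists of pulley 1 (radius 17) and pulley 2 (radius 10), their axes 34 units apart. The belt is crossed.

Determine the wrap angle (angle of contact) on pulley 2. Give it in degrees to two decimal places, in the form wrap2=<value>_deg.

crossed belt: β = asin((r1+r2)/C) = asin(27/34) = 52.5720°
wrap1 = wrap2 = π + 2β = 285.1440°

wrap2=285.14_deg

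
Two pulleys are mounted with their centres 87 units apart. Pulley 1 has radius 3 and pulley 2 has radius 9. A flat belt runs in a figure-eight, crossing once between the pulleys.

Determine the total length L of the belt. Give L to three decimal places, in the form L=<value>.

L=213.357

crossed belt: β = asin((r1+r2)/C) = asin(12/87) = 7.9281°
wrap1 = wrap2 = π + 2β = 195.8563°
tangent length = C·cosβ = 86.1684
L = (r1+r2)·wrap + 2·C·cosβ = 12·3.4183 + 2·86.1684 = 213.3569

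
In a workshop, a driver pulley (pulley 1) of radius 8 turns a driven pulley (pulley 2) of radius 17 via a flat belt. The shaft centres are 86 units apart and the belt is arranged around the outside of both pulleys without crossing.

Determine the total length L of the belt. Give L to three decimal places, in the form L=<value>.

L=251.483

open belt: β = asin((r2−r1)/C) = asin(9/86) = 6.0071°
wrap1 = π − 2β = 167.9859°
wrap2 = π + 2β = 192.0141°
tangent length = C·cosβ = 85.5278
L = r1·wrap1 + r2·wrap2 + 2·C·cosβ = 8·2.9319 + 17·3.3513 + 2·85.5278 = 251.4825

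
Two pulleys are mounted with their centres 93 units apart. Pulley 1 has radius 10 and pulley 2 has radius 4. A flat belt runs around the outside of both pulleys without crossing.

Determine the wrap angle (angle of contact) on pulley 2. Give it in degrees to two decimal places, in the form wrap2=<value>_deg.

open belt: β = asin((r2−r1)/C) = asin(-6/93) = -3.6991°
wrap1 = π − 2β = 187.3981°
wrap2 = π + 2β = 172.6019°

wrap2=172.60_deg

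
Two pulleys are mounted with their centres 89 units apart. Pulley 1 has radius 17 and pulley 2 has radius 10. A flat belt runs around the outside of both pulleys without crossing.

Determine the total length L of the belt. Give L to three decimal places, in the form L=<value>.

L=263.374

open belt: β = asin((r2−r1)/C) = asin(-7/89) = -4.5111°
wrap1 = π − 2β = 189.0221°
wrap2 = π + 2β = 170.9779°
tangent length = C·cosβ = 88.7243
L = r1·wrap1 + r2·wrap2 + 2·C·cosβ = 17·3.2991 + 10·2.9841 + 2·88.7243 = 263.3738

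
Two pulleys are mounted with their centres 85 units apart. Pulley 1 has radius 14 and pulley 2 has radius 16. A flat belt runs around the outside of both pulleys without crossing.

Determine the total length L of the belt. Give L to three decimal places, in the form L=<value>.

L=264.295

open belt: β = asin((r2−r1)/C) = asin(2/85) = 1.3483°
wrap1 = π − 2β = 177.3035°
wrap2 = π + 2β = 182.6965°
tangent length = C·cosβ = 84.9765
L = r1·wrap1 + r2·wrap2 + 2·C·cosβ = 14·3.0945 + 16·3.1887 + 2·84.9765 = 264.2948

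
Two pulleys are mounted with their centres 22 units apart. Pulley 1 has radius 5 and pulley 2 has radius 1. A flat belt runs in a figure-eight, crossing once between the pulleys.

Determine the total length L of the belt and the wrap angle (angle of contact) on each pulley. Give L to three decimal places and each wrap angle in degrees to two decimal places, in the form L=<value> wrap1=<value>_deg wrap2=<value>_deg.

L=64.496 wrap1=211.65_deg wrap2=211.65_deg

crossed belt: β = asin((r1+r2)/C) = asin(6/22) = 15.8266°
wrap1 = wrap2 = π + 2β = 211.6532°
tangent length = C·cosβ = 21.1660
L = (r1+r2)·wrap + 2·C·cosβ = 6·3.6940 + 2·21.1660 = 64.4963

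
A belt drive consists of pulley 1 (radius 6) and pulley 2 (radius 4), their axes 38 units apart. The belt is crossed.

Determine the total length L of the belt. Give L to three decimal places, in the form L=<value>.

L=110.063

crossed belt: β = asin((r1+r2)/C) = asin(10/38) = 15.2575°
wrap1 = wrap2 = π + 2β = 210.5150°
tangent length = C·cosβ = 36.6606
L = (r1+r2)·wrap + 2·C·cosβ = 10·3.6742 + 2·36.6606 = 110.0630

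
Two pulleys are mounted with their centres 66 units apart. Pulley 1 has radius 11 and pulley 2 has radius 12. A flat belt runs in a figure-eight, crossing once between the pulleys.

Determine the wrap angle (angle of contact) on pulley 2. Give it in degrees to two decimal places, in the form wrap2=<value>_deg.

wrap2=220.79_deg

crossed belt: β = asin((r1+r2)/C) = asin(23/66) = 20.3947°
wrap1 = wrap2 = π + 2β = 220.7893°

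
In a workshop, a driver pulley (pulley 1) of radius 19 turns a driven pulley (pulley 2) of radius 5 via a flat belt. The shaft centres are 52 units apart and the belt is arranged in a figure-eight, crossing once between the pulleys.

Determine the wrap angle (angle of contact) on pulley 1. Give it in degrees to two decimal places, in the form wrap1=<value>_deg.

wrap1=234.97_deg

crossed belt: β = asin((r1+r2)/C) = asin(24/52) = 27.4864°
wrap1 = wrap2 = π + 2β = 234.9729°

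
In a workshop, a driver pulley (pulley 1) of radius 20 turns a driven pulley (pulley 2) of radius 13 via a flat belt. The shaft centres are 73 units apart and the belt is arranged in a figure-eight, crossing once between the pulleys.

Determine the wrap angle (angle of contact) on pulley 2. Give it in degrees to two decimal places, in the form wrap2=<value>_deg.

wrap2=233.75_deg

crossed belt: β = asin((r1+r2)/C) = asin(33/73) = 26.8756°
wrap1 = wrap2 = π + 2β = 233.7512°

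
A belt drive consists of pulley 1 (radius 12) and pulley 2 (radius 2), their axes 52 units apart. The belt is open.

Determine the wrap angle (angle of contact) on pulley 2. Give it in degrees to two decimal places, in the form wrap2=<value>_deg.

open belt: β = asin((r2−r1)/C) = asin(-10/52) = -11.0875°
wrap1 = π − 2β = 202.1750°
wrap2 = π + 2β = 157.8250°

wrap2=157.83_deg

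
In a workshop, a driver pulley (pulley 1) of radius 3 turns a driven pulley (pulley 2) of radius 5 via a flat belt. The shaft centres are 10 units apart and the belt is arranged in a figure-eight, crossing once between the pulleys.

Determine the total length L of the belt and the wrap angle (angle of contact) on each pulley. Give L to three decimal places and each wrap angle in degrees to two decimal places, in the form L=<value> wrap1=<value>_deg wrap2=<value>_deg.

L=51.969 wrap1=286.26_deg wrap2=286.26_deg

crossed belt: β = asin((r1+r2)/C) = asin(8/10) = 53.1301°
wrap1 = wrap2 = π + 2β = 286.2602°
tangent length = C·cosβ = 6.0000
L = (r1+r2)·wrap + 2·C·cosβ = 8·4.9962 + 2·6.0000 = 51.9695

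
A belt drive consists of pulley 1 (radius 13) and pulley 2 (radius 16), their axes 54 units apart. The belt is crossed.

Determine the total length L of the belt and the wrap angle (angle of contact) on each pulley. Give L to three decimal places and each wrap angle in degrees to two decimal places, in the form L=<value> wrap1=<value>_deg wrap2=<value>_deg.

L=215.092 wrap1=244.96_deg wrap2=244.96_deg

crossed belt: β = asin((r1+r2)/C) = asin(29/54) = 32.4822°
wrap1 = wrap2 = π + 2β = 244.9643°
tangent length = C·cosβ = 45.5522
L = (r1+r2)·wrap + 2·C·cosβ = 29·4.2754 + 2·45.5522 = 215.0919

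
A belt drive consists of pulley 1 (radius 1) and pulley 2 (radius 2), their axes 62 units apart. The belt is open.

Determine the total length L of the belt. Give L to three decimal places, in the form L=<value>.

L=133.441

open belt: β = asin((r2−r1)/C) = asin(1/62) = 0.9242°
wrap1 = π − 2β = 178.1517°
wrap2 = π + 2β = 181.8483°
tangent length = C·cosβ = 61.9919
L = r1·wrap1 + r2·wrap2 + 2·C·cosβ = 1·3.1093 + 2·3.1739 + 2·61.9919 = 133.4409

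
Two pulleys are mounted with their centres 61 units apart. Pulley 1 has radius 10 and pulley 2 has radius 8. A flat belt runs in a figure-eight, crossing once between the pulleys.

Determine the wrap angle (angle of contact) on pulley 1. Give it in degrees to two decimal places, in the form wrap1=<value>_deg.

wrap1=214.32_deg

crossed belt: β = asin((r1+r2)/C) = asin(18/61) = 17.1625°
wrap1 = wrap2 = π + 2β = 214.3249°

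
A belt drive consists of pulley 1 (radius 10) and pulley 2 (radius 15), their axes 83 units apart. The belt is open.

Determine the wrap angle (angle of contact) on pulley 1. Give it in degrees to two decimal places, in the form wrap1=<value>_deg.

open belt: β = asin((r2−r1)/C) = asin(5/83) = 3.4536°
wrap1 = π − 2β = 173.0927°
wrap2 = π + 2β = 186.9073°

wrap1=173.09_deg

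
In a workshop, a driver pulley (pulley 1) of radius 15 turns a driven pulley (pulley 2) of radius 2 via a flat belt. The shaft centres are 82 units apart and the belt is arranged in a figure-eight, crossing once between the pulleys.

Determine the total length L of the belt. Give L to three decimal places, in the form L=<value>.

crossed belt: β = asin((r1+r2)/C) = asin(17/82) = 11.9652°
wrap1 = wrap2 = π + 2β = 203.9303°
tangent length = C·cosβ = 80.2185
L = (r1+r2)·wrap + 2·C·cosβ = 17·3.5593 + 2·80.2185 = 220.9443

L=220.944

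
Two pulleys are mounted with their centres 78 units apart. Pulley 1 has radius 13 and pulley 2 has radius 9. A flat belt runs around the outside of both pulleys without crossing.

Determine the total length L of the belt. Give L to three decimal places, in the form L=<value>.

open belt: β = asin((r2−r1)/C) = asin(-4/78) = -2.9395°
wrap1 = π − 2β = 185.8791°
wrap2 = π + 2β = 174.1209°
tangent length = C·cosβ = 77.8974
L = r1·wrap1 + r2·wrap2 + 2·C·cosβ = 13·3.2442 + 9·3.0390 + 2·77.8974 = 225.3202

L=225.320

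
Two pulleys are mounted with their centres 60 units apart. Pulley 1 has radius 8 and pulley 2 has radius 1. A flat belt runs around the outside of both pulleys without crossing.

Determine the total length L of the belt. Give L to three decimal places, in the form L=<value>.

open belt: β = asin((r2−r1)/C) = asin(-7/60) = -6.6998°
wrap1 = π − 2β = 193.3995°
wrap2 = π + 2β = 166.6005°
tangent length = C·cosβ = 59.5903
L = r1·wrap1 + r2·wrap2 + 2·C·cosβ = 8·3.3755 + 1·2.9077 + 2·59.5903 = 149.0919

L=149.092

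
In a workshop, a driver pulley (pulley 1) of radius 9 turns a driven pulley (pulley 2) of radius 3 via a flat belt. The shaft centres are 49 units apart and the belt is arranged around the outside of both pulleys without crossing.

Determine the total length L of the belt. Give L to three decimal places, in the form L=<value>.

open belt: β = asin((r2−r1)/C) = asin(-6/49) = -7.0335°
wrap1 = π − 2β = 194.0669°
wrap2 = π + 2β = 165.9331°
tangent length = C·cosβ = 48.6313
L = r1·wrap1 + r2·wrap2 + 2·C·cosβ = 9·3.3871 + 3·2.8961 + 2·48.6313 = 136.4347

L=136.435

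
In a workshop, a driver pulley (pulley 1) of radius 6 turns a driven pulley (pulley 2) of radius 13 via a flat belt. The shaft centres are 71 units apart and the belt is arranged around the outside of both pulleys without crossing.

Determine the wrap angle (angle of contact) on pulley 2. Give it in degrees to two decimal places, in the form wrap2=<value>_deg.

wrap2=191.32_deg

open belt: β = asin((r2−r1)/C) = asin(7/71) = 5.6581°
wrap1 = π − 2β = 168.6839°
wrap2 = π + 2β = 191.3161°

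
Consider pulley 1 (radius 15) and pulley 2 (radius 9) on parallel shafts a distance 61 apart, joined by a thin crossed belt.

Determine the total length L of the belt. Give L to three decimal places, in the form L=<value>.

L=206.969

crossed belt: β = asin((r1+r2)/C) = asin(24/61) = 23.1689°
wrap1 = wrap2 = π + 2β = 226.3378°
tangent length = C·cosβ = 56.0803
L = (r1+r2)·wrap + 2·C·cosβ = 24·3.9503 + 2·56.0803 = 206.9687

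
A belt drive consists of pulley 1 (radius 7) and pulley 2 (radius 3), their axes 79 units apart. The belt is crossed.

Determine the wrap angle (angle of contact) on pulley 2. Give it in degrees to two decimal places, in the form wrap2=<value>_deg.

wrap2=194.54_deg

crossed belt: β = asin((r1+r2)/C) = asin(10/79) = 7.2721°
wrap1 = wrap2 = π + 2β = 194.5443°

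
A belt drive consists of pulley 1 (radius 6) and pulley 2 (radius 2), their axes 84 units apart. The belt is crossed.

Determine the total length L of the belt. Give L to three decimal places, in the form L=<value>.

L=193.895

crossed belt: β = asin((r1+r2)/C) = asin(8/84) = 5.4650°
wrap1 = wrap2 = π + 2β = 190.9300°
tangent length = C·cosβ = 83.6182
L = (r1+r2)·wrap + 2·C·cosβ = 8·3.3324 + 2·83.6182 = 193.8952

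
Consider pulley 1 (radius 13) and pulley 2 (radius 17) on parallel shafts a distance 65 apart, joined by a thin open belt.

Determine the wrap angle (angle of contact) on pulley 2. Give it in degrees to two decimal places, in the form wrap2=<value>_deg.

wrap2=187.06_deg

open belt: β = asin((r2−r1)/C) = asin(4/65) = 3.5281°
wrap1 = π − 2β = 172.9438°
wrap2 = π + 2β = 187.0562°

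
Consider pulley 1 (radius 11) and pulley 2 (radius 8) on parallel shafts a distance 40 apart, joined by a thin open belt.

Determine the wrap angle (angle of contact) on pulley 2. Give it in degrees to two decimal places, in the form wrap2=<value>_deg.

wrap2=171.40_deg

open belt: β = asin((r2−r1)/C) = asin(-3/40) = -4.3012°
wrap1 = π − 2β = 188.6024°
wrap2 = π + 2β = 171.3976°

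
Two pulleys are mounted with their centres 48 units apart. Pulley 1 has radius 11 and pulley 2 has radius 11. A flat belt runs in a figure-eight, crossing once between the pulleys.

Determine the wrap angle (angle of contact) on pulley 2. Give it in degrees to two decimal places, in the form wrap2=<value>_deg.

wrap2=234.56_deg

crossed belt: β = asin((r1+r2)/C) = asin(22/48) = 27.2796°
wrap1 = wrap2 = π + 2β = 234.5592°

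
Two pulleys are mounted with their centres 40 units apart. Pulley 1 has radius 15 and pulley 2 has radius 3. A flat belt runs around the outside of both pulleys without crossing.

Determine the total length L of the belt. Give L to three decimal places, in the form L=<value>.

open belt: β = asin((r2−r1)/C) = asin(-12/40) = -17.4576°
wrap1 = π − 2β = 214.9152°
wrap2 = π + 2β = 145.0848°
tangent length = C·cosβ = 38.1576
L = r1·wrap1 + r2·wrap2 + 2·C·cosβ = 15·3.7510 + 3·2.5322 + 2·38.1576 = 140.1764

L=140.176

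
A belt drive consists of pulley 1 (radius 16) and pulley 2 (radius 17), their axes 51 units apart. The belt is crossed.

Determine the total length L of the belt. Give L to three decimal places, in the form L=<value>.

L=227.887

crossed belt: β = asin((r1+r2)/C) = asin(33/51) = 40.3202°
wrap1 = wrap2 = π + 2β = 260.6404°
tangent length = C·cosβ = 38.8844
L = (r1+r2)·wrap + 2·C·cosβ = 33·4.5490 + 2·38.8844 = 227.8870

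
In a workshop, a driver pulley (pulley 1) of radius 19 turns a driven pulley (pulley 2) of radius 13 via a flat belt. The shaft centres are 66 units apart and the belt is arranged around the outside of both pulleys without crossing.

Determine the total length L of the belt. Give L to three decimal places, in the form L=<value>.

open belt: β = asin((r2−r1)/C) = asin(-6/66) = -5.2159°
wrap1 = π − 2β = 190.4318°
wrap2 = π + 2β = 169.5682°
tangent length = C·cosβ = 65.7267
L = r1·wrap1 + r2·wrap2 + 2·C·cosβ = 19·3.3237 + 13·2.9595 + 2·65.7267 = 233.0768

L=233.077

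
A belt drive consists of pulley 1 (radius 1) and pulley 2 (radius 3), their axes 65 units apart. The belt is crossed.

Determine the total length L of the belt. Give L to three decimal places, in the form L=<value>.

L=142.813

crossed belt: β = asin((r1+r2)/C) = asin(4/65) = 3.5281°
wrap1 = wrap2 = π + 2β = 187.0562°
tangent length = C·cosβ = 64.8768
L = (r1+r2)·wrap + 2·C·cosβ = 4·3.2647 + 2·64.8768 = 142.8126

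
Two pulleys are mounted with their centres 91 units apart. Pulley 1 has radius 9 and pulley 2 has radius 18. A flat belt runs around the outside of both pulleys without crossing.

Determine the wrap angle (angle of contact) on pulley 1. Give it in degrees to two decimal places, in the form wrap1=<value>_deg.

open belt: β = asin((r2−r1)/C) = asin(9/91) = 5.6759°
wrap1 = π − 2β = 168.6482°
wrap2 = π + 2β = 191.3518°

wrap1=168.65_deg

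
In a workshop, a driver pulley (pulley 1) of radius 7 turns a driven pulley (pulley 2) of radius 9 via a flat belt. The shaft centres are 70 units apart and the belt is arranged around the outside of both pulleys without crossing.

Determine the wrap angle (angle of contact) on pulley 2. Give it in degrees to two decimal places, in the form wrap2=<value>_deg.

open belt: β = asin((r2−r1)/C) = asin(2/70) = 1.6372°
wrap1 = π − 2β = 176.7255°
wrap2 = π + 2β = 183.2745°

wrap2=183.27_deg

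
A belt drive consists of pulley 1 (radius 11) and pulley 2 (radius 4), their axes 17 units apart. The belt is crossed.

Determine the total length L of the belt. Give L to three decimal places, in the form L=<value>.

L=95.549

crossed belt: β = asin((r1+r2)/C) = asin(15/17) = 61.9275°
wrap1 = wrap2 = π + 2β = 303.8550°
tangent length = C·cosβ = 8.0000
L = (r1+r2)·wrap + 2·C·cosβ = 15·5.3033 + 2·8.0000 = 95.5491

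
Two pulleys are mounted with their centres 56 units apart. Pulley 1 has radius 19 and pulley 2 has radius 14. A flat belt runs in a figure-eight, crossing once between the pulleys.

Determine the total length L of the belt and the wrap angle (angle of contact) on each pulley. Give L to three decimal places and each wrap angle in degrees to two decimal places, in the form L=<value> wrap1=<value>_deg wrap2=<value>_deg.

crossed belt: β = asin((r1+r2)/C) = asin(33/56) = 36.1063°
wrap1 = wrap2 = π + 2β = 252.2127°
tangent length = C·cosβ = 45.2438
L = (r1+r2)·wrap + 2·C·cosβ = 33·4.4019 + 2·45.2438 = 235.7516

L=235.752 wrap1=252.21_deg wrap2=252.21_deg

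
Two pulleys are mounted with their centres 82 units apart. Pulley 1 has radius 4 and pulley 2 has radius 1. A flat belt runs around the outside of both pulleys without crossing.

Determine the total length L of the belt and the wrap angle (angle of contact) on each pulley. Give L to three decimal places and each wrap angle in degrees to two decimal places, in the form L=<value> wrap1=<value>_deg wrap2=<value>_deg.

open belt: β = asin((r2−r1)/C) = asin(-3/82) = -2.0967°
wrap1 = π − 2β = 184.1933°
wrap2 = π + 2β = 175.8067°
tangent length = C·cosβ = 81.9451
L = r1·wrap1 + r2·wrap2 + 2·C·cosβ = 4·3.2148 + 1·3.0684 + 2·81.9451 = 179.8177

L=179.818 wrap1=184.19_deg wrap2=175.81_deg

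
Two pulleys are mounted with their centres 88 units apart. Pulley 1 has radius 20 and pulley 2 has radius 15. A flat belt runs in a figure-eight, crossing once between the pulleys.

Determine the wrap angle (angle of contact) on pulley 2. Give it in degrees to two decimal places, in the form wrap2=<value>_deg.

wrap2=226.87_deg

crossed belt: β = asin((r1+r2)/C) = asin(35/88) = 23.4362°
wrap1 = wrap2 = π + 2β = 226.8724°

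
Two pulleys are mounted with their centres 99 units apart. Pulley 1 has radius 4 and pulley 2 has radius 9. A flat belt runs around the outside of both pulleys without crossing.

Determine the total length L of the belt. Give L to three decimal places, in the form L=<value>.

open belt: β = asin((r2−r1)/C) = asin(5/99) = 2.8950°
wrap1 = π − 2β = 174.2101°
wrap2 = π + 2β = 185.7899°
tangent length = C·cosβ = 98.8737
L = r1·wrap1 + r2·wrap2 + 2·C·cosβ = 4·3.0405 + 9·3.2426 + 2·98.8737 = 239.0933

L=239.093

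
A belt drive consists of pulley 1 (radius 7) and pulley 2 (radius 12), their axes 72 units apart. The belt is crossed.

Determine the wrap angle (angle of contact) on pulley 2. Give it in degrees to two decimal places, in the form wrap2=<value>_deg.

wrap2=210.60_deg

crossed belt: β = asin((r1+r2)/C) = asin(19/72) = 15.3009°
wrap1 = wrap2 = π + 2β = 210.6019°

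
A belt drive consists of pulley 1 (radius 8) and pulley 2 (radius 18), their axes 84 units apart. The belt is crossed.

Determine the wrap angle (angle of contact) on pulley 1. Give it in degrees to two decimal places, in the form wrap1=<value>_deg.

crossed belt: β = asin((r1+r2)/C) = asin(26/84) = 18.0305°
wrap1 = wrap2 = π + 2β = 216.0611°

wrap1=216.06_deg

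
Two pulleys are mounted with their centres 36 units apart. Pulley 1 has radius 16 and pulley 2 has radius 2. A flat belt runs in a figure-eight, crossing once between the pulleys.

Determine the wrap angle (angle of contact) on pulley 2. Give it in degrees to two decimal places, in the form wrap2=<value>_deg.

wrap2=240.00_deg

crossed belt: β = asin((r1+r2)/C) = asin(18/36) = 30.0000°
wrap1 = wrap2 = π + 2β = 240.0000°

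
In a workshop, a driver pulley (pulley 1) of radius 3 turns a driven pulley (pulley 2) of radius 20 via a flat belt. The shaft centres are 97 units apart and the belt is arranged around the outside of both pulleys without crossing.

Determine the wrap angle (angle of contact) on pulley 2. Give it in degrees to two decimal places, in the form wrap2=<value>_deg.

wrap2=200.19_deg

open belt: β = asin((r2−r1)/C) = asin(17/97) = 10.0937°
wrap1 = π − 2β = 159.8127°
wrap2 = π + 2β = 200.1873°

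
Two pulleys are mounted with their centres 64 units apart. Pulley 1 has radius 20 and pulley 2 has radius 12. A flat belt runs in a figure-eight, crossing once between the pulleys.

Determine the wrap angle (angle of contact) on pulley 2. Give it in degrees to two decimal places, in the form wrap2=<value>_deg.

wrap2=240.00_deg

crossed belt: β = asin((r1+r2)/C) = asin(32/64) = 30.0000°
wrap1 = wrap2 = π + 2β = 240.0000°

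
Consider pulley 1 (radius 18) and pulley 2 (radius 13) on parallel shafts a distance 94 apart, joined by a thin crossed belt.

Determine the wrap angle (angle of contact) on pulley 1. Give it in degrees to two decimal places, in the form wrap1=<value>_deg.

wrap1=218.51_deg

crossed belt: β = asin((r1+r2)/C) = asin(31/94) = 19.2559°
wrap1 = wrap2 = π + 2β = 218.5117°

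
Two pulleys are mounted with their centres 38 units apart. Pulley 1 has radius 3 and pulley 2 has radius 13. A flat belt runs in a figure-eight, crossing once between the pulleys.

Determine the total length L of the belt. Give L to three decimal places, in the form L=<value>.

crossed belt: β = asin((r1+r2)/C) = asin(16/38) = 24.9011°
wrap1 = wrap2 = π + 2β = 229.8021°
tangent length = C·cosβ = 34.4674
L = (r1+r2)·wrap + 2·C·cosβ = 16·4.0108 + 2·34.4674 = 133.1076

L=133.108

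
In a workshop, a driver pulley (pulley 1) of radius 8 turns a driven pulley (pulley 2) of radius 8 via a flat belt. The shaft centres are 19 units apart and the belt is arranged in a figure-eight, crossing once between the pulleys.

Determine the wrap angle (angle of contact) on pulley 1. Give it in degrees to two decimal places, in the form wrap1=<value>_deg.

crossed belt: β = asin((r1+r2)/C) = asin(16/19) = 57.3631°
wrap1 = wrap2 = π + 2β = 294.7262°

wrap1=294.73_deg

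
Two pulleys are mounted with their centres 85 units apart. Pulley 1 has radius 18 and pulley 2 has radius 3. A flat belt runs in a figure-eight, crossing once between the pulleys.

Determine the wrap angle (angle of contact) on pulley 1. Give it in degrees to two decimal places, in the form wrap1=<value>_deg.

wrap1=208.61_deg

crossed belt: β = asin((r1+r2)/C) = asin(21/85) = 14.3035°
wrap1 = wrap2 = π + 2β = 208.6071°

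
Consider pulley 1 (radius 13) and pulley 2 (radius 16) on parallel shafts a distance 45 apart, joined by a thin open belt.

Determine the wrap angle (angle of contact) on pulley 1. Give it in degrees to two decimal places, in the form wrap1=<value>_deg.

wrap1=172.35_deg

open belt: β = asin((r2−r1)/C) = asin(3/45) = 3.8226°
wrap1 = π − 2β = 172.3549°
wrap2 = π + 2β = 187.6451°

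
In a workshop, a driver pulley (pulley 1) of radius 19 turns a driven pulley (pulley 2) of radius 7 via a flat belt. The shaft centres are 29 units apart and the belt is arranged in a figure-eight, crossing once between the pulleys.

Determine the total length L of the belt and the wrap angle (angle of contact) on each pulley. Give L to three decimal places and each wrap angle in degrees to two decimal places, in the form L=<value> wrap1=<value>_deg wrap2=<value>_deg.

L=165.192 wrap1=307.42_deg wrap2=307.42_deg

crossed belt: β = asin((r1+r2)/C) = asin(26/29) = 63.7084°
wrap1 = wrap2 = π + 2β = 307.4169°
tangent length = C·cosβ = 12.8452
L = (r1+r2)·wrap + 2·C·cosβ = 26·5.3654 + 2·12.8452 = 165.1918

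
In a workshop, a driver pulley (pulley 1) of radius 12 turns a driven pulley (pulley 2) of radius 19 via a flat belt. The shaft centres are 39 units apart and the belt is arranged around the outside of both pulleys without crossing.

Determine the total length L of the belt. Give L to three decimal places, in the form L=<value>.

open belt: β = asin((r2−r1)/C) = asin(7/39) = 10.3399°
wrap1 = π − 2β = 159.3202°
wrap2 = π + 2β = 200.6798°
tangent length = C·cosβ = 38.3667
L = r1·wrap1 + r2·wrap2 + 2·C·cosβ = 12·2.7807 + 19·3.5025 + 2·38.3667 = 176.6492

L=176.649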